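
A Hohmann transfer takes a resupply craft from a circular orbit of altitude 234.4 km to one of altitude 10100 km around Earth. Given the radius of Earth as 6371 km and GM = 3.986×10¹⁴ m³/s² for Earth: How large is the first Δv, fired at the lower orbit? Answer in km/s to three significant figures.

r₁ = 6371 + 234.4 = 6605.4 km = 6.6054×10⁶ m.
r₂ = 6371 + 10100 = 16471 km = 1.6471×10⁷ m.
Transfer ellipse a_t = (r₁ + r₂)/2 = 1.154×10⁷ m.
At r₁: circular v_c1 = √(μ/r₁) = 7768 m/s; transfer-perigee v_p = √[μ(2/r₁ − 1/a_t)] = 9281 m/s.
Δv₁ = v_p − v_c1 = 1513 m/s.
= 1.513 km/s.

Δv ≈ 1.51 km/s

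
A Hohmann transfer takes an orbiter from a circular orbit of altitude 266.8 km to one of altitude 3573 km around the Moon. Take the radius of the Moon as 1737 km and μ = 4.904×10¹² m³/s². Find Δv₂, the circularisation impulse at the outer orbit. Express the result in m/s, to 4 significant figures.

r₁ = 1737 + 266.8 = 2003.8 km = 2.0038×10⁶ m.
r₂ = 1737 + 3573 = 5310.0 km = 5.3100×10⁶ m.
Transfer ellipse a_t = (r₁ + r₂)/2 = 3.657×10⁶ m.
At r₁: circular v_c1 = √(μ/r₁) = 1564 m/s; transfer-perilune v_p = √[μ(2/r₁ − 1/a_t)] = 1885 m/s.
At r₂: circular v_c2 = √(μ/r₂) = 961.0 m/s; transfer-apolune v_a = √[μ(2/r₂ − 1/a_t)] = 711.4 m/s.
Δv₂ = v_c2 − v_a = 249.6 m/s.

Δv ≈ 249.6 m/s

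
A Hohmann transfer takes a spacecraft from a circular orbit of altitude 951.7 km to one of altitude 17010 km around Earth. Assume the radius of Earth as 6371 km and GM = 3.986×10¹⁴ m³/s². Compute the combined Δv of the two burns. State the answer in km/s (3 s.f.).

Δv_total ≈ 3.00 km/s

r₁ = 6371 + 951.7 = 7322.7 km = 7.3227×10⁶ m.
r₂ = 6371 + 17010 = 23381 km = 2.3381×10⁷ m.
Transfer ellipse a_t = (r₁ + r₂)/2 = 1.535×10⁷ m.
At r₁: circular v_c1 = √(μ/r₁) = 7378 m/s; transfer-perigee v_p = √[μ(2/r₁ − 1/a_t)] = 9105 m/s.
Δv₁ = v_p − v_c1 = 1727 m/s.
At r₂: circular v_c2 = √(μ/r₂) = 4129 m/s; transfer-apogee v_a = √[μ(2/r₂ − 1/a_t)] = 2852 m/s.
Δv₂ = v_c2 − v_a = 1277 m/s.
Total Δv = Δv₁ + Δv₂ = 3004 m/s = 3.004 km/s.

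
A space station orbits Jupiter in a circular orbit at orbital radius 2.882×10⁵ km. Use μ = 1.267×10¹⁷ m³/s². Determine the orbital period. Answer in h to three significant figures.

r = 2.882×10⁵ km = 2.882×10⁸ m.
Kepler's third law: T = 2π√(r³/μ) = 2π√((2.882×10⁸)³ / 1.267×10¹⁷).
r³/μ = 1.889×10⁸ s², so T = 2π × 1.375×10⁴ = 8.636×10⁴ s.
Converting: 8.636×10⁴ s ÷ 3600 = 23.99 h.

T ≈ 24.0 h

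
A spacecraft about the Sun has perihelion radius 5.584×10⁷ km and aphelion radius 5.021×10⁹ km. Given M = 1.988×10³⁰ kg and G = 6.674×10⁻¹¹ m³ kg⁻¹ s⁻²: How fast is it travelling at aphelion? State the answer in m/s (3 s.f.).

μ = GM = 6.674×10⁻¹¹ × 1.988×10³⁰ = 1.327×10²⁰ m³/s².
Semi-major axis a = (r_p + r_a)/2 = 2.5384×10⁹ km = 2.538×10¹² m.
Vis-viva: v² = μ(2/r − 1/a) = 1.327×10²⁰ × (3.983×10⁻¹³ − 3.939×10⁻¹³) = 5.813×10⁵ m²/s².
v = 762.4 m/s.

v ≈ 762 m/s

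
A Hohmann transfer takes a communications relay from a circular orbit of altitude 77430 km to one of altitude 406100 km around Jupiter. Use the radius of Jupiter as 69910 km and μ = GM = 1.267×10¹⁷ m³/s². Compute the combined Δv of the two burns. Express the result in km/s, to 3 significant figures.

Δv_total ≈ 12.0 km/s

r₁ = 69910 + 77430 = 147340 km = 1.4734×10⁸ m.
r₂ = 69910 + 406100 = 476010 km = 4.7601×10⁸ m.
Transfer ellipse a_t = (r₁ + r₂)/2 = 3.117×10⁸ m.
At r₁: circular v_c1 = √(μ/r₁) = 29320 m/s; transfer-perijove v_p = √[μ(2/r₁ − 1/a_t)] = 36240 m/s.
Δv₁ = v_p − v_c1 = 6915 m/s.
At r₂: circular v_c2 = √(μ/r₂) = 16310 m/s; transfer-apojove v_a = √[μ(2/r₂ − 1/a_t)] = 11220 m/s.
Δv₂ = v_c2 − v_a = 5097 m/s.
Total Δv = Δv₁ + Δv₂ = 12010 m/s = 12.01 km/s.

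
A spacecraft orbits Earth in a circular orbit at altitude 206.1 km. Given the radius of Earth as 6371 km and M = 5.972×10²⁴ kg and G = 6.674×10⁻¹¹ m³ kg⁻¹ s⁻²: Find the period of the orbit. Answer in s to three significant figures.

T ≈ 5310 s

μ = GM = 6.674×10⁻¹¹ × 5.972×10²⁴ = 3.986×10¹⁴ m³/s².
r = 6371 + 206.1 = 6577.1 km = 6.5771×10⁶ m.
Kepler's third law: T = 2π√(r³/μ) = 2π√((6.577×10⁶)³ / 3.986×10¹⁴).
r³/μ = 7.138×10⁵ s², so T = 2π × 8.449×10² = 5.309×10³ s.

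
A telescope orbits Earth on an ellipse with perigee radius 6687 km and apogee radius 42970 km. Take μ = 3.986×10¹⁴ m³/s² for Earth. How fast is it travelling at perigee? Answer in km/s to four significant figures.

Semi-major axis a = (r_p + r_a)/2 = 24828 km = 2.483×10⁷ m.
Vis-viva: v² = μ(2/r − 1/a) = 3.986×10¹⁴ × (2.991×10⁻⁷ − 4.028×10⁻⁸) = 1.032×10⁸ m²/s².
v = 10160 m/s = 10.16 km/s.

v ≈ 10.16 km/s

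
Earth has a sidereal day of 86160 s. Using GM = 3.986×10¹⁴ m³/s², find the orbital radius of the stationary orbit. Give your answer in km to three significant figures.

r_sync ≈ 42200 km

A synchronous orbit has period T, so by Kepler's third law a = (μT²/4π²)^(1/3).
μT²/4π² = 3.986×10¹⁴ × (8.616×10⁴)² / 39.48 = 7.495×10²² m³.
a = 4.216×10⁷ m = 42163 km.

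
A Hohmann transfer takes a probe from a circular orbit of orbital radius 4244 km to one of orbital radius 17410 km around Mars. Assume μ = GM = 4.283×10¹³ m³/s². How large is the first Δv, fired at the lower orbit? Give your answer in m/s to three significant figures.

Δv ≈ 852 m/s

r₁ = 4244 km = 4.244×10⁶ m.
r₂ = 17410 km = 1.741×10⁷ m.
Transfer ellipse a_t = (r₁ + r₂)/2 = 1.083×10⁷ m.
At r₁: circular v_c1 = √(μ/r₁) = 3177 m/s; transfer-periapsis v_p = √[μ(2/r₁ − 1/a_t)] = 4028 m/s.
Δv₁ = v_p − v_c1 = 851.6 m/s.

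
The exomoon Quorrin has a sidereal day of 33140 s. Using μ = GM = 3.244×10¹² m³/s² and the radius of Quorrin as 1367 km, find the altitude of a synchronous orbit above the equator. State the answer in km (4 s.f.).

A synchronous orbit has period T, so by Kepler's third law a = (μT²/4π²)^(1/3).
μT²/4π² = 3.244×10¹² × (3.314×10⁴)² / 39.48 = 9.025×10¹⁹ m³.
a = 4.485×10⁶ m = 4485.5 km.
Altitude h = a − R = 4485.5 − 1367 = 3118.5 km.

h_sync ≈ 3118 km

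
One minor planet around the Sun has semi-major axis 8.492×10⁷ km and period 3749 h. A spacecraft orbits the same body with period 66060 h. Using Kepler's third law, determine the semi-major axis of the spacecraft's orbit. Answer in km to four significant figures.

a₂ ≈ 5.750×10⁸ km

Kepler's third law: a³ ∝ T², so a₂ = a₁ (T₂/T₁)^(2/3).
T₂/T₁ = 17.62, (T₂/T₁)^(2/3) = 6.771.
a₂ = 8.492×10⁷ × 6.771 = 5.750×10⁸ km.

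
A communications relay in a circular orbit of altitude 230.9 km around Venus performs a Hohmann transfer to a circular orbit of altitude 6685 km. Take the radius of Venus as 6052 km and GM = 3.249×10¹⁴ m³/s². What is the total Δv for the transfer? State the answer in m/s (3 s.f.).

Δv_total ≈ 2080 m/s

r₁ = 6052 + 230.9 = 6282.9 km = 6.2829×10⁶ m.
r₂ = 6052 + 6685 = 12737 km = 1.2737×10⁷ m.
Transfer ellipse a_t = (r₁ + r₂)/2 = 9.510×10⁶ m.
At r₁: circular v_c1 = √(μ/r₁) = 7191 m/s; transfer-periapsis v_p = √[μ(2/r₁ − 1/a_t)] = 8322 m/s.
Δv₁ = v_p − v_c1 = 1131 m/s.
At r₂: circular v_c2 = √(μ/r₂) = 5051 m/s; transfer-apoapsis v_a = √[μ(2/r₂ − 1/a_t)] = 4105 m/s.
Δv₂ = v_c2 − v_a = 945.4 m/s.
Total Δv = Δv₁ + Δv₂ = 2077 m/s.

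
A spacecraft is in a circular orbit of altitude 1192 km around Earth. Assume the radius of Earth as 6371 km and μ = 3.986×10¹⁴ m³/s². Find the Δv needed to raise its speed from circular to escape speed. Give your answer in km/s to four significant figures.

r = 6371 + 1192 = 7563.0 km = 7.5630×10⁶ m.
Circular speed v_c = √(μ/r) = 7260 m/s.
Escape speed v_esc = √(2μ/r) = √2 × v_c = 10270 m/s.
Δv = v_esc − v_c = 3007 m/s = 3.007 km/s.

Δv ≈ 3.007 km/s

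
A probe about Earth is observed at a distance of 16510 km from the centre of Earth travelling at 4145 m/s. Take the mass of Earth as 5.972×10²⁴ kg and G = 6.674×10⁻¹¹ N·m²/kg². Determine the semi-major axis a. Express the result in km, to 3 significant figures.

μ = GM = 6.674×10⁻¹¹ × 5.972×10²⁴ = 3.986×10¹⁴ m³/s².
r = 1.651×10⁷ m.
Specific orbital energy ε = v²/2 − μ/r = (4145)²/2 − 3.986×10¹⁴/1.651×10⁷ = -1.555×10⁷ J/kg.
Since ε = −μ/(2a), a = −μ/(2ε) = 1.282×10⁷ m = 12815 km.

a ≈ 12800 km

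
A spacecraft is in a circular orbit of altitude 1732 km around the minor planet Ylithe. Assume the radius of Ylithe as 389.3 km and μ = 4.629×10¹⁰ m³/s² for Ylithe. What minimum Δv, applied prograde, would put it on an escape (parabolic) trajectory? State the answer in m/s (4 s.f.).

Δv ≈ 61.19 m/s

r = 389.3 + 1732 = 2121.3 km = 2.1213×10⁶ m.
Circular speed v_c = √(μ/r) = 147.7 m/s.
Escape speed v_esc = √(2μ/r) = √2 × v_c = 208.9 m/s.
Δv = v_esc − v_c = 61.19 m/s.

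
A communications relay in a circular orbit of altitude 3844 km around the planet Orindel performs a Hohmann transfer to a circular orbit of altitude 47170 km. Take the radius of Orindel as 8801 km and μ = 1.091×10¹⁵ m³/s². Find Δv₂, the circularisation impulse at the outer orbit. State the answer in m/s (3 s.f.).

Δv ≈ 1730 m/s

r₁ = 8801 + 3844 = 12645 km = 1.2645×10⁷ m.
r₂ = 8801 + 47170 = 55971 km = 5.5971×10⁷ m.
Transfer ellipse a_t = (r₁ + r₂)/2 = 3.431×10⁷ m.
At r₁: circular v_c1 = √(μ/r₁) = 9289 m/s; transfer-periapsis v_p = √[μ(2/r₁ − 1/a_t)] = 11860 m/s.
At r₂: circular v_c2 = √(μ/r₂) = 4415 m/s; transfer-apoapsis v_a = √[μ(2/r₂ − 1/a_t)] = 2680 m/s.
Δv₂ = v_c2 − v_a = 1735 m/s.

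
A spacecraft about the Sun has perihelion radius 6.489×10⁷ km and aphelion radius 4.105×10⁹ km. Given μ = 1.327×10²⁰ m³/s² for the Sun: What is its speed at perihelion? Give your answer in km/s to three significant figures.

Semi-major axis a = (r_p + r_a)/2 = 2.0849×10⁹ km = 2.085×10¹² m.
Vis-viva: v² = μ(2/r − 1/a) = 1.327×10²⁰ × (3.082×10⁻¹¹ − 4.796×10⁻¹³) = 4.026×10⁹ m²/s².
v = 63450 m/s = 63.45 km/s.

v ≈ 63.5 km/s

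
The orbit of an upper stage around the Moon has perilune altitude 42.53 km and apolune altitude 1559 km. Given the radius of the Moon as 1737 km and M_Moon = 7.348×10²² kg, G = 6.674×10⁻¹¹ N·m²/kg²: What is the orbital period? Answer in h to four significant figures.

μ = GM = 6.674×10⁻¹¹ × 7.348×10²² = 4.904×10¹² m³/s².
r_p = 1737 + 42.53 = 1779.5 km = 1.7795×10⁶ m.
r_a = 1737 + 1559 = 3296.0 km = 3.2960×10⁶ m.
Semi-major axis a = (r_p + r_a)/2 = (1779.5 + 3296.0)/2 = 2537.8 km = 2.538×10⁶ m.
By Kepler's third law T = 2π√(a³/μ) = 2π × 1.826×10³ = 1.147×10⁴ s.
= 3.186 h.

T ≈ 3.186 h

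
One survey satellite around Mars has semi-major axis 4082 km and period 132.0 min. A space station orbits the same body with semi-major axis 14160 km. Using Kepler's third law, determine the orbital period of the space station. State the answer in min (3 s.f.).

Kepler's third law: T² ∝ a³, so T₂ = T₁ (a₂/a₁)^(3/2).
a₂/a₁ = 3.469, (a₂/a₁)^(3/2) = 6.461.
T₂ = 132.0 × 6.461 = 852.8 min.

T₂ ≈ 853 min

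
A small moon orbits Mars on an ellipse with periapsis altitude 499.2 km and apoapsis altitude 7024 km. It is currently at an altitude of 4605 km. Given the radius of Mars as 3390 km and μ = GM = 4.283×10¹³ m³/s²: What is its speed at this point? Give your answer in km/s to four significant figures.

v ≈ 2.174 km/s

r_p = 3390 + 499.2 = 3889.2 km = 3.8892×10⁶ m.
r_a = 3390 + 7024 = 10414 km = 1.0414×10⁷ m.
r = 3390 + 4605 = 7995.0 km = 7.995×10⁶ m.
Semi-major axis a = (r_p + r_a)/2 = 7151.6 km = 7.152×10⁶ m.
Vis-viva: v² = μ(2/r − 1/a) = 4.283×10¹³ × (2.502×10⁻⁷ − 1.398×10⁻⁷) = 4.725×10⁶ m²/s².
v = 2174 m/s = 2.174 km/s.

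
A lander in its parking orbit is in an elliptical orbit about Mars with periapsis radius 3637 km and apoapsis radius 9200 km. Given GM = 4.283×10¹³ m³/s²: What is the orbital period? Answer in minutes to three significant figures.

Semi-major axis a = (r_p + r_a)/2 = (3637.0 + 9200.0)/2 = 6418.5 km = 6.418×10⁶ m.
By Kepler's third law T = 2π√(a³/μ) = 2π × 2.485×10³ = 1.561×10⁴ s.
= 260.2 minutes.

T ≈ 260 minutes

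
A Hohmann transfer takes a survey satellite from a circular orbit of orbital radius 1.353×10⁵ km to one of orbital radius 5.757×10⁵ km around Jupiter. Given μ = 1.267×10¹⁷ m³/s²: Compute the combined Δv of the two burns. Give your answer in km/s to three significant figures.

r₁ = 1.353×10⁵ km = 1.353×10⁸ m.
r₂ = 5.757×10⁵ km = 5.757×10⁸ m.
Transfer ellipse a_t = (r₁ + r₂)/2 = 3.555×10⁸ m.
At r₁: circular v_c1 = √(μ/r₁) = 30600 m/s; transfer-perijove v_p = √[μ(2/r₁ − 1/a_t)] = 38940 m/s.
Δv₁ = v_p − v_c1 = 8341 m/s.
At r₂: circular v_c2 = √(μ/r₂) = 14840 m/s; transfer-apojove v_a = √[μ(2/r₂ − 1/a_t)] = 9152 m/s.
Δv₂ = v_c2 − v_a = 5683 m/s.
Total Δv = Δv₁ + Δv₂ = 14020 m/s = 14.02 km/s.

Δv_total ≈ 14.0 km/s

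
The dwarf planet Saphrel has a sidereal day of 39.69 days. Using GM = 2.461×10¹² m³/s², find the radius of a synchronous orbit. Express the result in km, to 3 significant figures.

T = 39.69 days = 3.429×10⁶ s.
A synchronous orbit has period T, so by Kepler's third law a = (μT²/4π²)^(1/3).
μT²/4π² = 2.461×10¹² × (3.429×10⁶)² / 39.48 = 7.331×10²³ m³.
a = 9.017×10⁷ m = 90167 km.

r_sync ≈ 90200 km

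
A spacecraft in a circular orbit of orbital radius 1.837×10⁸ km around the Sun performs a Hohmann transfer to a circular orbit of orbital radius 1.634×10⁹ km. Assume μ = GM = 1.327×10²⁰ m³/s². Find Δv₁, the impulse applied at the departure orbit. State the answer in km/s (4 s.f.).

r₁ = 1.837×10⁸ km = 1.837×10¹¹ m.
r₂ = 1.634×10⁹ km = 1.634×10¹² m.
Transfer ellipse a_t = (r₁ + r₂)/2 = 9.088×10¹¹ m.
At r₁: circular v_c1 = √(μ/r₁) = 26880 m/s; transfer-perihelion v_p = √[μ(2/r₁ − 1/a_t)] = 36040 m/s.
Δv₁ = v_p − v_c1 = 9161 m/s.
= 9.161 km/s.

Δv ≈ 9.161 km/s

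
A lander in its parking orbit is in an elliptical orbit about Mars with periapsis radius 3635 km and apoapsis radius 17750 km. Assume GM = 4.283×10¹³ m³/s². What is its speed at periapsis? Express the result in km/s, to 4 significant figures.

Semi-major axis a = (r_p + r_a)/2 = 10692 km = 1.069×10⁷ m.
Vis-viva: v² = μ(2/r − 1/a) = 4.283×10¹³ × (5.502×10⁻⁷ − 9.352×10⁻⁸) = 1.956×10⁷ m²/s².
v = 4423 m/s = 4.423 km/s.

v ≈ 4.423 km/s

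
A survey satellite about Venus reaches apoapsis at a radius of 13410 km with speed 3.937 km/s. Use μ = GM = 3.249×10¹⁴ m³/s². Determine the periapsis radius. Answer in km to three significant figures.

r_a = 1.341×10⁷ m.
Specific energy ε = v²/2 − μ/r = -1.648×10⁷ J/kg, so a = −μ/(2ε) = 9.858×10⁶ m.
The apsides satisfy r_p + r_a = 2a, so the periapsis radius is 2a − r_a = 6.307×10⁶ m = 6307.0 km.

periapsis radius ≈ 6310 km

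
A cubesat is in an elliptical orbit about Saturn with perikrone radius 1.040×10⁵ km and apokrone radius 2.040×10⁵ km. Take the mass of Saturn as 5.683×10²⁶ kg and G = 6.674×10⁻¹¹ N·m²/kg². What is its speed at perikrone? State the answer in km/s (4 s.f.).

μ = GM = 6.674×10⁻¹¹ × 5.683×10²⁶ = 3.793×10¹⁶ m³/s².
Semi-major axis a = (r_p + r_a)/2 = 1.5400×10⁵ km = 1.540×10⁸ m.
Vis-viva: v² = μ(2/r − 1/a) = 3.793×10¹⁶ × (1.923×10⁻⁸ − 6.494×10⁻⁹) = 4.831×10⁸ m²/s².
v = 21980 m/s = 21.98 km/s.

v ≈ 21.98 km/s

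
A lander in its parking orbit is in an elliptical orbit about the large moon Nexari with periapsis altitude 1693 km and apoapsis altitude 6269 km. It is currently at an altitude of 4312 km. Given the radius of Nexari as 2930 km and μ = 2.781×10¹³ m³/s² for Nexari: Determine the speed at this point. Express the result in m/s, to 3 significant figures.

v ≈ 1910 m/s

r_p = 2930 + 1693 = 4623.0 km = 4.6230×10⁶ m.
r_a = 2930 + 6269 = 9199.0 km = 9.1990×10⁶ m.
r = 2930 + 4312 = 7242.0 km = 7.242×10⁶ m.
Semi-major axis a = (r_p + r_a)/2 = 6911.0 km = 6.911×10⁶ m.
Vis-viva: v² = μ(2/r − 1/a) = 2.781×10¹³ × (2.762×10⁻⁷ − 1.447×10⁻⁷) = 3.656×10⁶ m²/s².
v = 1912 m/s.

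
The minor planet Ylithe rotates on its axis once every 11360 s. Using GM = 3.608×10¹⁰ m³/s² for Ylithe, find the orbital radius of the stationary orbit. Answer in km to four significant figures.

r_sync ≈ 490.4 km

A synchronous orbit has period T, so by Kepler's third law a = (μT²/4π²)^(1/3).
μT²/4π² = 3.608×10¹⁰ × (1.136×10⁴)² / 39.48 = 1.179×10¹⁷ m³.
a = 4.904×10⁵ m = 490.40 km.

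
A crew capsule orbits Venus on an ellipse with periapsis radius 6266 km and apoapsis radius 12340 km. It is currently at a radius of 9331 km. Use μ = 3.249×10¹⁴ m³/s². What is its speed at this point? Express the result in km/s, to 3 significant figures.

v ≈ 5.89 km/s

Semi-major axis a = (r_p + r_a)/2 = 9303.0 km = 9.303×10⁶ m.
Vis-viva: v² = μ(2/r − 1/a) = 3.249×10¹⁴ × (2.143×10⁻⁷ − 1.075×10⁻⁷) = 3.471×10⁷ m²/s².
v = 5892 m/s = 5.892 km/s.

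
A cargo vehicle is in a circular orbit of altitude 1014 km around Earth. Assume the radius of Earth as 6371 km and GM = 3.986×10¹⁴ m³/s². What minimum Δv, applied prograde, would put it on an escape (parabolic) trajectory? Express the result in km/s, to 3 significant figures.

Δv ≈ 3.04 km/s

r = 6371 + 1014 = 7385.0 km = 7.3850×10⁶ m.
Circular speed v_c = √(μ/r) = 7347 m/s.
Escape speed v_esc = √(2μ/r) = √2 × v_c = 10390 m/s.
Δv = v_esc − v_c = 3043 m/s = 3.043 km/s.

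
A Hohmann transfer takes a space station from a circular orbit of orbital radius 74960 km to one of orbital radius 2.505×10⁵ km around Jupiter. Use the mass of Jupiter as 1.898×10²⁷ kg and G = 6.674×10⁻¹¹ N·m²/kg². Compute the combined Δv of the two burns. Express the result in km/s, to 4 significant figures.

μ = GM = 6.674×10⁻¹¹ × 1.898×10²⁷ = 1.267×10¹⁷ m³/s².
r₁ = 74960 km = 7.496×10⁷ m.
r₂ = 2.505×10⁵ km = 2.505×10⁸ m.
Transfer ellipse a_t = (r₁ + r₂)/2 = 1.627×10⁸ m.
At r₁: circular v_c1 = √(μ/r₁) = 41110 m/s; transfer-perijove v_p = √[μ(2/r₁ − 1/a_t)] = 51000 m/s.
Δv₁ = v_p − v_c1 = 9895 m/s.
At r₂: circular v_c2 = √(μ/r₂) = 22490 m/s; transfer-apojove v_a = √[μ(2/r₂ − 1/a_t)] = 15260 m/s.
Δv₂ = v_c2 − v_a = 7225 m/s.
Total Δv = Δv₁ + Δv₂ = 17120 m/s = 17.12 km/s.

Δv_total ≈ 17.12 km/s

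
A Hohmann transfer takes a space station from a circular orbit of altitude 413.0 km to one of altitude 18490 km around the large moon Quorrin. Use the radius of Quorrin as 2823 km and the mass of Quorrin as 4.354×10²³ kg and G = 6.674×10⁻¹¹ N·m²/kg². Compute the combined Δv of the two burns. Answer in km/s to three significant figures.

μ = GM = 6.674×10⁻¹¹ × 4.354×10²³ = 2.906×10¹³ m³/s².
r₁ = 2823 + 413.0 = 3236.0 km = 3.2360×10⁶ m.
r₂ = 2823 + 18490 = 21313 km = 2.1313×10⁷ m.
Transfer ellipse a_t = (r₁ + r₂)/2 = 1.227×10⁷ m.
At r₁: circular v_c1 = √(μ/r₁) = 2997 m/s; transfer-periapsis v_p = √[μ(2/r₁ − 1/a_t)] = 3949 m/s.
Δv₁ = v_p − v_c1 = 952.1 m/s.
At r₂: circular v_c2 = √(μ/r₂) = 1168 m/s; transfer-apoapsis v_a = √[μ(2/r₂ − 1/a_t)] = 599.5 m/s.
Δv₂ = v_c2 − v_a = 568.1 m/s.
Total Δv = Δv₁ + Δv₂ = 1520 m/s = 1.520 km/s.

Δv_total ≈ 1.52 km/s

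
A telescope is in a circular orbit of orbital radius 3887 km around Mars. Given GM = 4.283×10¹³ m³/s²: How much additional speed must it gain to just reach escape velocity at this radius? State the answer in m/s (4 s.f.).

r = 3887 km = 3.887×10⁶ m.
Circular speed v_c = √(μ/r) = 3319 m/s.
Escape speed v_esc = √(2μ/r) = √2 × v_c = 4694 m/s.
Δv = v_esc − v_c = 1375 m/s.

Δv ≈ 1375 m/s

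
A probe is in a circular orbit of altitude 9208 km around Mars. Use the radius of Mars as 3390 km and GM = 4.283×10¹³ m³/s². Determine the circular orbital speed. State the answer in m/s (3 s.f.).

r = 3390 + 9208 = 12598 km = 1.2598×10⁷ m.
For a circular orbit v = √(μ/r) = √(4.283×10¹³ / 1.260×10⁷) = √(3.400×10⁶) = 1844 m/s.

v ≈ 1840 m/s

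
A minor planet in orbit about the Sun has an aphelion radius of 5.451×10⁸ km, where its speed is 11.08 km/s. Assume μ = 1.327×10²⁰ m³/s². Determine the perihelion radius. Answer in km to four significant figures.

perihelion radius ≈ 1.838×10⁸ km

r_a = 5.451×10¹¹ m.
Specific energy ε = v²/2 − μ/r = -1.821×10⁸ J/kg, so a = −μ/(2ε) = 3.644×10¹¹ m.
The apsides satisfy r_p + r_a = 2a, so the perihelion radius is 2a − r_a = 1.838×10¹¹ m = 1.8379×10⁸ km.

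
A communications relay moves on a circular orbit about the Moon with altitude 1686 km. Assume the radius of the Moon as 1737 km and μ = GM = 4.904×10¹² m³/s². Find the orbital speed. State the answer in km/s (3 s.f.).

r = 1737 + 1686 = 3423.0 km = 3.4230×10⁶ m.
For a circular orbit v = √(μ/r) = √(4.904×10¹² / 3.423×10⁶) = √(1.433×10⁶) = 1197 m/s.
That is 1.197 km/s.

v ≈ 1.20 km/s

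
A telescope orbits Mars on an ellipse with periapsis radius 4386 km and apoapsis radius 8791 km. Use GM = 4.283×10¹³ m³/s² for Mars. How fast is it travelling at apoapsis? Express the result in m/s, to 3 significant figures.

v ≈ 1800 m/s

Semi-major axis a = (r_p + r_a)/2 = 6588.5 km = 6.588×10⁶ m.
Vis-viva: v² = μ(2/r − 1/a) = 4.283×10¹³ × (2.275×10⁻⁷ − 1.518×10⁻⁷) = 3.243×10⁶ m²/s².
v = 1801 m/s.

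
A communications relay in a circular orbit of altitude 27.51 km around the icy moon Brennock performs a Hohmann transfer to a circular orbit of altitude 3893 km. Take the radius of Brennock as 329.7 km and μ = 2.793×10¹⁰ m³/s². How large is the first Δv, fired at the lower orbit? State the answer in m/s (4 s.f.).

r₁ = 329.7 + 27.51 = 357.21 km = 3.5721×10⁵ m.
r₂ = 329.7 + 3893 = 4222.7 km = 4.2227×10⁶ m.
Transfer ellipse a_t = (r₁ + r₂)/2 = 2.290×10⁶ m.
At r₁: circular v_c1 = √(μ/r₁) = 279.6 m/s; transfer-periapsis v_p = √[μ(2/r₁ − 1/a_t)] = 379.7 m/s.
Δv₁ = v_p − v_c1 = 100.1 m/s.

Δv ≈ 100.1 m/s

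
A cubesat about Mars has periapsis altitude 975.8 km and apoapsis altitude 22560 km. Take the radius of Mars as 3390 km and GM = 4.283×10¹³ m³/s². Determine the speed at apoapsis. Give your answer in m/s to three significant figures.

r_p = 3390 + 975.8 = 4365.8 km = 4.3658×10⁶ m.
r_a = 3390 + 22560 = 25950 km = 2.5950×10⁷ m.
Semi-major axis a = (r_p + r_a)/2 = 15158 km = 1.516×10⁷ m.
Vis-viva: v² = μ(2/r − 1/a) = 4.283×10¹³ × (7.707×10⁻⁸ − 6.597×10⁻⁸) = 4.754×10⁵ m²/s².
v = 689.5 m/s.

v ≈ 689 m/s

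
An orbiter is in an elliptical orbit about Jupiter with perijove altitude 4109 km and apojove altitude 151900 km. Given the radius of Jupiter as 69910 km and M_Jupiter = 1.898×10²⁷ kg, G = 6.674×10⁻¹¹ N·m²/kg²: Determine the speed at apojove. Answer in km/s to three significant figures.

v ≈ 16.9 km/s

μ = GM = 6.674×10⁻¹¹ × 1.898×10²⁷ = 1.267×10¹⁷ m³/s².
r_p = 69910 + 4109 = 74019 km = 7.4019×10⁷ m.
r_a = 69910 + 151900 = 221810 km = 2.2181×10⁸ m.
Semi-major axis a = (r_p + r_a)/2 = 1.4791×10⁵ km = 1.479×10⁸ m.
Vis-viva: v² = μ(2/r − 1/a) = 1.267×10¹⁷ × (9.017×10⁻⁹ − 6.761×10⁻⁹) = 2.858×10⁸ m²/s².
v = 16910 m/s = 16.91 km/s.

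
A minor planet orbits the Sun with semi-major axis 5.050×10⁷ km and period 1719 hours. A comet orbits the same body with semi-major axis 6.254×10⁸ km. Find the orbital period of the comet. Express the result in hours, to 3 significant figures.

T₂ ≈ 74900 hours

Kepler's third law: T² ∝ a³, so T₂ = T₁ (a₂/a₁)^(3/2).
a₂/a₁ = 12.38, (a₂/a₁)^(3/2) = 43.58.
T₂ = 1719 × 43.58 = 74920 hours.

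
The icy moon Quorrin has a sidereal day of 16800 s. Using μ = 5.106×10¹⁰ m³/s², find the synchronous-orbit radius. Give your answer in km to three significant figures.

r_sync ≈ 715 km

A synchronous orbit has period T, so by Kepler's third law a = (μT²/4π²)^(1/3).
μT²/4π² = 5.106×10¹⁰ × (1.680×10⁴)² / 39.48 = 3.650×10¹⁷ m³.
a = 7.147×10⁵ m = 714.68 km.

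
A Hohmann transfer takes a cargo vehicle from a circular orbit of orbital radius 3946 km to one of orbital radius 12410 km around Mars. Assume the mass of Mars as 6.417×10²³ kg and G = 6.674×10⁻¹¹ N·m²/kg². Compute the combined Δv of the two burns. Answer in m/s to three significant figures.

μ = GM = 6.674×10⁻¹¹ × 6.417×10²³ = 4.283×10¹³ m³/s².
r₁ = 3946 km = 3.946×10⁶ m.
r₂ = 12410 km = 1.241×10⁷ m.
Transfer ellipse a_t = (r₁ + r₂)/2 = 8.178×10⁶ m.
At r₁: circular v_c1 = √(μ/r₁) = 3294 m/s; transfer-periapsis v_p = √[μ(2/r₁ − 1/a_t)] = 4058 m/s.
Δv₁ = v_p − v_c1 = 763.9 m/s.
At r₂: circular v_c2 = √(μ/r₂) = 1858 m/s; transfer-apoapsis v_a = √[μ(2/r₂ − 1/a_t)] = 1290 m/s.
Δv₂ = v_c2 − v_a = 567.3 m/s.
Total Δv = Δv₁ + Δv₂ = 1331 m/s.

Δv_total ≈ 1330 m/s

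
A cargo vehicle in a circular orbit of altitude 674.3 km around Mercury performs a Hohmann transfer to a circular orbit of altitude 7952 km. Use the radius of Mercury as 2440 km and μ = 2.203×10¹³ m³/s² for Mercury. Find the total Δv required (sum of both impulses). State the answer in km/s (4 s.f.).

r₁ = 2440 + 674.3 = 3114.3 km = 3.1143×10⁶ m.
r₂ = 2440 + 7952 = 10392 km = 1.0392×10⁷ m.
Transfer ellipse a_t = (r₁ + r₂)/2 = 6.753×10⁶ m.
At r₁: circular v_c1 = √(μ/r₁) = 2660 m/s; transfer-periherm v_p = √[μ(2/r₁ − 1/a_t)] = 3299 m/s.
Δv₁ = v_p − v_c1 = 639.6 m/s.
At r₂: circular v_c2 = √(μ/r₂) = 1456 m/s; transfer-apoherm v_a = √[μ(2/r₂ − 1/a_t)] = 988.7 m/s.
Δv₂ = v_c2 − v_a = 467.2 m/s.
Total Δv = Δv₁ + Δv₂ = 1107 m/s = 1.107 km/s.

Δv_total ≈ 1.107 km/s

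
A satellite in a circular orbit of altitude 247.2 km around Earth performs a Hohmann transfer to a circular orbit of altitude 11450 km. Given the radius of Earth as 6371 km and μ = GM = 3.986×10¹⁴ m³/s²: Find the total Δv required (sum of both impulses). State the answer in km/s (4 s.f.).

Δv_total ≈ 2.860 km/s

r₁ = 6371 + 247.2 = 6618.2 km = 6.6182×10⁶ m.
r₂ = 6371 + 11450 = 17821 km = 1.7821×10⁷ m.
Transfer ellipse a_t = (r₁ + r₂)/2 = 1.222×10⁷ m.
At r₁: circular v_c1 = √(μ/r₁) = 7761 m/s; transfer-perigee v_p = √[μ(2/r₁ − 1/a_t)] = 9372 m/s.
Δv₁ = v_p − v_c1 = 1611 m/s.
At r₂: circular v_c2 = √(μ/r₂) = 4729 m/s; transfer-apogee v_a = √[μ(2/r₂ − 1/a_t)] = 3481 m/s.
Δv₂ = v_c2 − v_a = 1249 m/s.
Total Δv = Δv₁ + Δv₂ = 2860 m/s = 2.860 km/s.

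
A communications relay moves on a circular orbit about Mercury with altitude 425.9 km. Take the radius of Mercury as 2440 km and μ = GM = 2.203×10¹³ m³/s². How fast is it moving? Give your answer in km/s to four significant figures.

r = 2440 + 425.9 = 2865.9 km = 2.8659×10⁶ m.
For a circular orbit v = √(μ/r) = √(2.203×10¹³ / 2.866×10⁶) = √(7.687×10⁶) = 2773 m/s.
That is 2.773 km/s.

v ≈ 2.773 km/s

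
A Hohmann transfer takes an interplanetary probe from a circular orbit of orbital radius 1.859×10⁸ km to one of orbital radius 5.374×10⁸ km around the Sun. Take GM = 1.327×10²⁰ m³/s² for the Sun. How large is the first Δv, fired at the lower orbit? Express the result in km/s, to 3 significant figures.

r₁ = 1.859×10⁸ km = 1.859×10¹¹ m.
r₂ = 5.374×10⁸ km = 5.374×10¹¹ m.
Transfer ellipse a_t = (r₁ + r₂)/2 = 3.616×10¹¹ m.
At r₁: circular v_c1 = √(μ/r₁) = 26720 m/s; transfer-perihelion v_p = √[μ(2/r₁ − 1/a_t)] = 32570 m/s.
Δv₁ = v_p − v_c1 = 5851 m/s.
= 5.851 km/s.

Δv ≈ 5.85 km/s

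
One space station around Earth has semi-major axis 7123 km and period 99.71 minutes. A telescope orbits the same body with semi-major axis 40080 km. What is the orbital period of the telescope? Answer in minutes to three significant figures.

Kepler's third law: T² ∝ a³, so T₂ = T₁ (a₂/a₁)^(3/2).
a₂/a₁ = 5.627, (a₂/a₁)^(3/2) = 13.35.
T₂ = 99.71 × 13.35 = 1331 minutes.

T₂ ≈ 1330 minutes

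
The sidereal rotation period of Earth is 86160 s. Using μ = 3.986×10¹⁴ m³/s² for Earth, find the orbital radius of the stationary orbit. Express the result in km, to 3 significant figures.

A synchronous orbit has period T, so by Kepler's third law a = (μT²/4π²)^(1/3).
μT²/4π² = 3.986×10¹⁴ × (8.616×10⁴)² / 39.48 = 7.495×10²² m³.
a = 4.216×10⁷ m = 42163 km.

r_sync ≈ 42200 km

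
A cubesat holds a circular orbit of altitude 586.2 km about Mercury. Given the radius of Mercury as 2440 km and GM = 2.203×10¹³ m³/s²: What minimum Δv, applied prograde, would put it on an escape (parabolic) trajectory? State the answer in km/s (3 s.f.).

r = 2440 + 586.2 = 3026.2 km = 3.0262×10⁶ m.
Circular speed v_c = √(μ/r) = 2698 m/s.
Escape speed v_esc = √(2μ/r) = √2 × v_c = 3816 m/s.
Δv = v_esc − v_c = 1118 m/s = 1.118 km/s.

Δv ≈ 1.12 km/s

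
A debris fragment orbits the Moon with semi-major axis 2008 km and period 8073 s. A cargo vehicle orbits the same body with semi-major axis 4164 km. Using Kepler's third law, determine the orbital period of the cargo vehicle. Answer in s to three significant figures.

Kepler's third law: T² ∝ a³, so T₂ = T₁ (a₂/a₁)^(3/2).
a₂/a₁ = 2.074, (a₂/a₁)^(3/2) = 2.986.
T₂ = 8073 × 2.986 = 24110 s.

T₂ ≈ 24100 s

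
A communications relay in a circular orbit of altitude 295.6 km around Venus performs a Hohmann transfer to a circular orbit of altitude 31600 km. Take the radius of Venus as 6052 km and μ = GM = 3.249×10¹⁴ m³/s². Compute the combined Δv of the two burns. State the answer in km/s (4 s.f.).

r₁ = 6052 + 295.6 = 6347.6 km = 6.3476×10⁶ m.
r₂ = 6052 + 31600 = 37652 km = 3.7652×10⁷ m.
Transfer ellipse a_t = (r₁ + r₂)/2 = 2.200×10⁷ m.
At r₁: circular v_c1 = √(μ/r₁) = 7154 m/s; transfer-periapsis v_p = √[μ(2/r₁ − 1/a_t)] = 9360 m/s.
Δv₁ = v_p − v_c1 = 2205 m/s.
At r₂: circular v_c2 = √(μ/r₂) = 2938 m/s; transfer-apoapsis v_a = √[μ(2/r₂ − 1/a_t)] = 1578 m/s.
Δv₂ = v_c2 − v_a = 1360 m/s.
Total Δv = Δv₁ + Δv₂ = 3565 m/s = 3.565 km/s.

Δv_total ≈ 3.565 km/s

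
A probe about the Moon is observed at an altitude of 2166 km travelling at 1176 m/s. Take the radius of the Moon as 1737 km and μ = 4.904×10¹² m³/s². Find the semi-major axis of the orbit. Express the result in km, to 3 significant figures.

a ≈ 4340 km

r = 1737 + 2166 = 3903.0 km = 3.903×10⁶ m.
Specific orbital energy ε = v²/2 − μ/r = (1176)²/2 − 4.904×10¹²/3.903×10⁶ = -5.650×10⁵ J/kg.
Since ε = −μ/(2a), a = −μ/(2ε) = 4.340×10⁶ m = 4340.0 km.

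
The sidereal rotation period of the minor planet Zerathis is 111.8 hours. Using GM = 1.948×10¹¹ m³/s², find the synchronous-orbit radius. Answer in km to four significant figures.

T = 111.8 hours = 4.025×10⁵ s.
A synchronous orbit has period T, so by Kepler's third law a = (μT²/4π²)^(1/3).
μT²/4π² = 1.948×10¹¹ × (4.025×10⁵)² / 39.48 = 7.993×10²⁰ m³.
a = 9.281×10⁶ m = 9280.5 km.

r_sync ≈ 9281 km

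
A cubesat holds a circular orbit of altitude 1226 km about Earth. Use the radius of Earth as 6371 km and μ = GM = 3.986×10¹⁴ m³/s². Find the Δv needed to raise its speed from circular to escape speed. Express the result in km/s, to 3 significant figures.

r = 6371 + 1226 = 7597.0 km = 7.5970×10⁶ m.
Circular speed v_c = √(μ/r) = 7243 m/s.
Escape speed v_esc = √(2μ/r) = √2 × v_c = 10240 m/s.
Δv = v_esc − v_c = 3000 m/s = 3.000 km/s.

Δv ≈ 3.00 km/s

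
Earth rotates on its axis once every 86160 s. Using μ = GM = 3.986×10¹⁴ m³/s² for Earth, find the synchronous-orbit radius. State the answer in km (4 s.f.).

r_sync ≈ 42160 km

A synchronous orbit has period T, so by Kepler's third law a = (μT²/4π²)^(1/3).
μT²/4π² = 3.986×10¹⁴ × (8.616×10⁴)² / 39.48 = 7.495×10²² m³.
a = 4.216×10⁷ m = 42163 km.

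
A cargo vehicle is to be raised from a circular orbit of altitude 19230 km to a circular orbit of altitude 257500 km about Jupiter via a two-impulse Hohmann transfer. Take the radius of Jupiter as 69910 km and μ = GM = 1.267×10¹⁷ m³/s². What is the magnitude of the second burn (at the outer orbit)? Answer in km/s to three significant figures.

Δv ≈ 6.80 km/s

r₁ = 69910 + 19230 = 89140 km = 8.9140×10⁷ m.
r₂ = 69910 + 257500 = 327410 km = 3.2741×10⁸ m.
Transfer ellipse a_t = (r₁ + r₂)/2 = 2.083×10⁸ m.
At r₁: circular v_c1 = √(μ/r₁) = 37700 m/s; transfer-perijove v_p = √[μ(2/r₁ − 1/a_t)] = 47270 m/s.
At r₂: circular v_c2 = √(μ/r₂) = 19670 m/s; transfer-apojove v_a = √[μ(2/r₂ − 1/a_t)] = 12870 m/s.
Δv₂ = v_c2 − v_a = 6802 m/s.
= 6.802 km/s.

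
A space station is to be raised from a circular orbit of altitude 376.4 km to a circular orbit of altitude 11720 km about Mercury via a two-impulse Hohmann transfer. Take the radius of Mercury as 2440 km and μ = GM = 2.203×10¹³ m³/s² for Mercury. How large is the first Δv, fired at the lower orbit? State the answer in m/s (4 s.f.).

r₁ = 2440 + 376.4 = 2816.4 km = 2.8164×10⁶ m.
r₂ = 2440 + 11720 = 14160 km = 1.4160×10⁷ m.
Transfer ellipse a_t = (r₁ + r₂)/2 = 8.488×10⁶ m.
At r₁: circular v_c1 = √(μ/r₁) = 2797 m/s; transfer-periherm v_p = √[μ(2/r₁ − 1/a_t)] = 3612 m/s.
Δv₁ = v_p − v_c1 = 815.5 m/s.

Δv ≈ 815.5 m/s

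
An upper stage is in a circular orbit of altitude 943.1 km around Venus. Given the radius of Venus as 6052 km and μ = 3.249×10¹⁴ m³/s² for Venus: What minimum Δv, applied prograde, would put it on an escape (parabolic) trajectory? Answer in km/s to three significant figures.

Δv ≈ 2.82 km/s

r = 6052 + 943.1 = 6995.1 km = 6.9951×10⁶ m.
Circular speed v_c = √(μ/r) = 6815 m/s.
Escape speed v_esc = √(2μ/r) = √2 × v_c = 9638 m/s.
Δv = v_esc − v_c = 2823 m/s = 2.823 km/s.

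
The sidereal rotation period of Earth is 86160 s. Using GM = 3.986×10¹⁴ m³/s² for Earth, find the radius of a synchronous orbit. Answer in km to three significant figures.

A synchronous orbit has period T, so by Kepler's third law a = (μT²/4π²)^(1/3).
μT²/4π² = 3.986×10¹⁴ × (8.616×10⁴)² / 39.48 = 7.495×10²² m³.
a = 4.216×10⁷ m = 42163 km.

r_sync ≈ 42200 km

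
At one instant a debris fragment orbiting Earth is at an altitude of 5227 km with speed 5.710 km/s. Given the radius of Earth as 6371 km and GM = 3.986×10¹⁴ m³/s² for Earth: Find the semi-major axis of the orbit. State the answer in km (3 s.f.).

r = 6371 + 5227 = 11598 km = 1.160×10⁷ m.
Vis-viva rearranged: 1/a = 2/r − v²/μ = 1.724×10⁻⁷ − 8.180×10⁻⁸ = 9.065×10⁻⁸ m⁻¹.
a = 1.103×10⁷ m = 11032 km.

a ≈ 11000 km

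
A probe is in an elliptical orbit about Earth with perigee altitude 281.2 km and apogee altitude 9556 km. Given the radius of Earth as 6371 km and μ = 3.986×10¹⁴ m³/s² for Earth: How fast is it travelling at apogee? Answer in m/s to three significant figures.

r_p = 6371 + 281.2 = 6652.2 km = 6.6522×10⁶ m.
r_a = 6371 + 9556 = 15927 km = 1.5927×10⁷ m.
Semi-major axis a = (r_p + r_a)/2 = 11290 km = 1.129×10⁷ m.
Vis-viva: v² = μ(2/r − 1/a) = 3.986×10¹⁴ × (1.256×10⁻⁷ − 8.858×10⁻⁸) = 1.475×10⁷ m²/s².
v = 3840 m/s.

v ≈ 3840 m/s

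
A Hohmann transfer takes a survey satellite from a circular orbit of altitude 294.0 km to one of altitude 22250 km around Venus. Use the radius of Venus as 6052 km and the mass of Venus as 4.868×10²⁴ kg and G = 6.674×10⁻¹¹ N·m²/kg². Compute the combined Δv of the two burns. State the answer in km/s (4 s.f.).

μ = GM = 6.674×10⁻¹¹ × 4.868×10²⁴ = 3.249×10¹⁴ m³/s².
r₁ = 6052 + 294.0 = 6346.0 km = 6.3460×10⁶ m.
r₂ = 6052 + 22250 = 28302 km = 2.8302×10⁷ m.
Transfer ellipse a_t = (r₁ + r₂)/2 = 1.732×10⁷ m.
At r₁: circular v_c1 = √(μ/r₁) = 7155 m/s; transfer-periapsis v_p = √[μ(2/r₁ − 1/a_t)] = 9145 m/s.
Δv₁ = v_p − v_c1 = 1990 m/s.
At r₂: circular v_c2 = √(μ/r₂) = 3388 m/s; transfer-apoapsis v_a = √[μ(2/r₂ − 1/a_t)] = 2051 m/s.
Δv₂ = v_c2 − v_a = 1338 m/s.
Total Δv = Δv₁ + Δv₂ = 3328 m/s = 3.328 km/s.

Δv_total ≈ 3.328 km/s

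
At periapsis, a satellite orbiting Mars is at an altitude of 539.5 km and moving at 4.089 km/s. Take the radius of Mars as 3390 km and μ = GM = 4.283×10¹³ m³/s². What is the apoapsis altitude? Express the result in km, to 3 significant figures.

r_p = 3390 + 539.5 = 3929.5 km = 3.930×10⁶ m.
Specific energy ε = v²/2 − μ/r = -2.540×10⁶ J/kg, so a = −μ/(2ε) = 8.432×10⁶ m.
The apsides satisfy r_p + r_a = 2a, so the apoapsis radius is 2a − r_p = 1.294×10⁷ m = 12935 km.
Apoapsis altitude = 12935 − 3390 = 9545.1 km.

apoapsis altitude ≈ 9550 km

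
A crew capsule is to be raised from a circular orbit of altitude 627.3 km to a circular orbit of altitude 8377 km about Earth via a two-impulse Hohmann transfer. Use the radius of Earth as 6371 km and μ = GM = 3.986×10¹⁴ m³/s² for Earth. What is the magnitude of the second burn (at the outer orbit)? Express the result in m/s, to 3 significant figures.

Δv ≈ 1030 m/s

r₁ = 6371 + 627.3 = 6998.3 km = 6.9983×10⁶ m.
r₂ = 6371 + 8377 = 14748 km = 1.4748×10⁷ m.
Transfer ellipse a_t = (r₁ + r₂)/2 = 1.087×10⁷ m.
At r₁: circular v_c1 = √(μ/r₁) = 7547 m/s; transfer-perigee v_p = √[μ(2/r₁ − 1/a_t)] = 8789 m/s.
At r₂: circular v_c2 = √(μ/r₂) = 5199 m/s; transfer-apogee v_a = √[μ(2/r₂ − 1/a_t)] = 4171 m/s.
Δv₂ = v_c2 − v_a = 1028 m/s.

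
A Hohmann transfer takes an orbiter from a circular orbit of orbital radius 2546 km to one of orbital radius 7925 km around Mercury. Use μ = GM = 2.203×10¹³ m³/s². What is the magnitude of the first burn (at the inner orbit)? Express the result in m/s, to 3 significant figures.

r₁ = 2546 km = 2.546×10⁶ m.
r₂ = 7925 km = 7.925×10⁶ m.
Transfer ellipse a_t = (r₁ + r₂)/2 = 5.236×10⁶ m.
At r₁: circular v_c1 = √(μ/r₁) = 2942 m/s; transfer-periherm v_p = √[μ(2/r₁ − 1/a_t)] = 3619 m/s.
Δv₁ = v_p − v_c1 = 677.5 m/s.

Δv ≈ 678 m/s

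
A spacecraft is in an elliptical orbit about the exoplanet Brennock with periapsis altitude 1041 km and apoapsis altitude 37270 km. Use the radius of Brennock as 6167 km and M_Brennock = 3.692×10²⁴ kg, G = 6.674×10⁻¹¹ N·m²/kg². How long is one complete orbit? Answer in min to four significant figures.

T ≈ 850.1 min

μ = GM = 6.674×10⁻¹¹ × 3.692×10²⁴ = 2.464×10¹⁴ m³/s².
r_p = 6167 + 1041 = 7208.0 km = 7.2080×10⁶ m.
r_a = 6167 + 37270 = 43437 km = 4.3437×10⁷ m.
Semi-major axis a = (r_p + r_a)/2 = (7208.0 + 43437)/2 = 25322 km = 2.532×10⁷ m.
By Kepler's third law T = 2π√(a³/μ) = 2π × 8.118×10³ = 5.101×10⁴ s.
= 850.1 min.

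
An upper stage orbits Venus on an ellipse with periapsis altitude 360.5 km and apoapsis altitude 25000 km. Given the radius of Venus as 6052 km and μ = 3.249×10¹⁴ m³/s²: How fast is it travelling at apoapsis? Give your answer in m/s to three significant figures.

r_p = 6052 + 360.5 = 6412.5 km = 6.4125×10⁶ m.
r_a = 6052 + 25000 = 31052 km = 3.1052×10⁷ m.
Semi-major axis a = (r_p + r_a)/2 = 18732 km = 1.873×10⁷ m.
Vis-viva: v² = μ(2/r − 1/a) = 3.249×10¹⁴ × (6.441×10⁻⁸ − 5.338×10⁻⁸) = 3.582×10⁶ m²/s².
v = 1893 m/s.

v ≈ 1890 m/s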